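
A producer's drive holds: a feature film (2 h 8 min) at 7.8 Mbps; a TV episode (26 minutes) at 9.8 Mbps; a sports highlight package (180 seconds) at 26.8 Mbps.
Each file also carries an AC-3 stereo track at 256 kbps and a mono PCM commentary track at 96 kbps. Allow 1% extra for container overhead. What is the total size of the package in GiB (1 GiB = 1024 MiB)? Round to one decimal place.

Audio total: 256 + 96 = 352 kbps = 0.352 Mbps.
feature film: 8.152 Mbps × 7680 s × 1.01 = 63233.4 Mb
TV episode: 10.152 Mbps × 1560 s × 1.01 = 15995.5 Mb
sports highlight package: 27.152 Mbps × 180 s × 1.01 = 4936.2 Mb
Total: 84165.2 Mb = 10520.6 MB.
= 9.798 GiB.

9.8 GiB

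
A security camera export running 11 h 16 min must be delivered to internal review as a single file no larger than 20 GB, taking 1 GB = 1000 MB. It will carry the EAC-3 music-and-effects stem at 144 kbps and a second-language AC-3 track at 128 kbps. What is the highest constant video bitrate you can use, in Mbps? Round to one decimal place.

3.7 Mbps

Budget: 20 GB = 160000.0 Mb.
11 h 16 min = 676 min = 40560 s
Total bitrate budget: 160000.0 Mb / 40560 s = 3.945 Mbps.
Audio total: 144 + 128 = 272 kbps = 0.272 Mbps.
Video: 3.945 − 0.272 = 3.673 Mbps.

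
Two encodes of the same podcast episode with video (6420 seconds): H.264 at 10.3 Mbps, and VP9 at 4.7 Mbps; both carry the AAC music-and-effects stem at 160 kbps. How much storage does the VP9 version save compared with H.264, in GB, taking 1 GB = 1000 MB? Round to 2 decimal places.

4.49 GB

Audio: 160 kbps = 0.160 Mbps.
H.264: 10.460 Mbps × 6420 s = 67153.2 Mb = 8.394 GB.
VP9: 4.860 Mbps × 6420 s = 31201.2 Mb = 3.900 GB.
Saving: 8.394 − 3.900 = 4.494 GB.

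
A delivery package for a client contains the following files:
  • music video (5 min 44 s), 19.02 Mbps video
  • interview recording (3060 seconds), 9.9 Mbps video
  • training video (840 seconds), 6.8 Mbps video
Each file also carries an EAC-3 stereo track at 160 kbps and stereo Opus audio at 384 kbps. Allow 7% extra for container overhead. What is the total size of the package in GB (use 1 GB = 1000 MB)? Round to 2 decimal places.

6.00 GB

Audio total: 160 + 384 = 544 kbps = 0.544 Mbps.
music video: 19.564 Mbps × 344 s × 1.07 = 7201.1 Mb
interview recording: 10.444 Mbps × 3060 s × 1.07 = 34195.7 Mb
training video: 7.344 Mbps × 840 s × 1.07 = 6600.8 Mb
Total: 47997.6 Mb = 5999.7 MB.
= 6.000 GB.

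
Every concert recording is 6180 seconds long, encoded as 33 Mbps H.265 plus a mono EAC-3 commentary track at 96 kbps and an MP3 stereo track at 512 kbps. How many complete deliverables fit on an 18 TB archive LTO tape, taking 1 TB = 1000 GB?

Audio total: 96 + 512 = 608 kbps = 0.608 Mbps.
Total bitrate: 33.608 Mbps.
Per item: 33.608 Mbps × 6180 s = 207,697 Mb = 25,962 MB.
Capacity: 18 TB = 144,000,000 Mb; 693.32 items → 693 complete.

693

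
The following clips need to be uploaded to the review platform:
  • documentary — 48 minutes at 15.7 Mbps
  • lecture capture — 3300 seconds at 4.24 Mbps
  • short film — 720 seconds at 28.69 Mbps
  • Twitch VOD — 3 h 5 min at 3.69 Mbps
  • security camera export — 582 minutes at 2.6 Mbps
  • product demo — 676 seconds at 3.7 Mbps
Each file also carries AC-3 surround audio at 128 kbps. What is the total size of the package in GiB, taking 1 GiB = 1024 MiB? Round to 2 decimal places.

Audio: 128 kbps = 0.128 Mbps.
documentary: 15.828 Mbps × 2880 s = 45584.6 Mb
lecture capture: 4.368 Mbps × 3300 s = 14414.4 Mb
short film: 28.818 Mbps × 720 s = 20749.0 Mb
Twitch VOD: 3.818 Mbps × 11100 s = 42379.8 Mb
security camera export: 2.728 Mbps × 34920 s = 95261.8 Mb
product demo: 3.828 Mbps × 676 s = 2587.7 Mb
Total: 220977.3 Mb = 27622.2 MB.
= 25.73 GiB.

25.73 GiB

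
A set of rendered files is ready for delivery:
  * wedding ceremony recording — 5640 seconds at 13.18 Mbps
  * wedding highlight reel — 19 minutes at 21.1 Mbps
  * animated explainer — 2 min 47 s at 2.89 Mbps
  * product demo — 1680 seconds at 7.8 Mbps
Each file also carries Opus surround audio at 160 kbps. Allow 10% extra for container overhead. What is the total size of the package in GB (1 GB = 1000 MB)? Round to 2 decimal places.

Audio: 160 kbps = 0.160 Mbps.
wedding ceremony recording: 13.340 Mbps × 5640 s × 1.10 = 82761.4 Mb
wedding highlight reel: 21.260 Mbps × 1140 s × 1.10 = 26660.0 Mb
animated explainer: 3.050 Mbps × 167 s × 1.10 = 560.3 Mb
product demo: 7.960 Mbps × 1680 s × 1.10 = 14710.1 Mb
Total: 124691.8 Mb = 15586.5 MB.
= 15.59 GB.

15.59 GB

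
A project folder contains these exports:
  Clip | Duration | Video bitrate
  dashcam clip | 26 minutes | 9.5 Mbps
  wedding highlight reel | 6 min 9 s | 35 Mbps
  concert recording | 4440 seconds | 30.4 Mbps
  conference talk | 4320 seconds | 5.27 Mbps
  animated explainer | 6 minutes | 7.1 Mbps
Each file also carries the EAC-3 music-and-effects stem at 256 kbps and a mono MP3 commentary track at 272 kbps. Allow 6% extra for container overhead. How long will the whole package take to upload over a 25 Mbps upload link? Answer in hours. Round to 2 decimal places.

Audio total: 256 + 272 = 528 kbps = 0.528 Mbps.
dashcam clip: 10.028 Mbps × 1560 s × 1.06 = 16582.3 Mb
wedding highlight reel: 35.528 Mbps × 369 s × 1.06 = 13896.4 Mb
concert recording: 30.928 Mbps × 4440 s × 1.06 = 145559.5 Mb
conference talk: 5.798 Mbps × 4320 s × 1.06 = 26550.2 Mb
animated explainer: 7.628 Mbps × 360 s × 1.06 = 2910.8 Mb
Total: 205499.3 Mb = 25687.4 MB.
At 25 Mbps: 205499.3 / 25 = 8220 s ≈ 2.28 hours.

2.28 hours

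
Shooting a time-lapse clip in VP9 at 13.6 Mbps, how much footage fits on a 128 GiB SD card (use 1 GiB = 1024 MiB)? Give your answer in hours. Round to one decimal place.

22.5 hours

Capacity: 128 GiB = 1,099,512 Mb.
Recording time: 1,099,512 / 13.600 = 80,846 s ≈ 22.5 hours.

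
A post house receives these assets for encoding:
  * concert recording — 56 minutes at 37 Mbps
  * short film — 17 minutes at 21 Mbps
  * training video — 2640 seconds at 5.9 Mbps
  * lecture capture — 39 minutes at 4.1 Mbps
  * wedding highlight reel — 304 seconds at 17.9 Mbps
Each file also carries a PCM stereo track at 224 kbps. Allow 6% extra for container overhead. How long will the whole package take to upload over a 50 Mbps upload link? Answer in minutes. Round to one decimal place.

63.1 minutes

Audio: 224 kbps = 0.224 Mbps.
concert recording: 37.224 Mbps × 3360 s × 1.06 = 132577.0 Mb
short film: 21.224 Mbps × 1020 s × 1.06 = 22947.4 Mb
training video: 6.124 Mbps × 2640 s × 1.06 = 17137.4 Mb
lecture capture: 4.324 Mbps × 2340 s × 1.06 = 10725.2 Mb
wedding highlight reel: 18.124 Mbps × 304 s × 1.06 = 5840.3 Mb
Total: 189227.3 Mb = 23653.4 MB.
At 50 Mbps: 189227.3 / 50 = 3785 s ≈ 63.1 minutes.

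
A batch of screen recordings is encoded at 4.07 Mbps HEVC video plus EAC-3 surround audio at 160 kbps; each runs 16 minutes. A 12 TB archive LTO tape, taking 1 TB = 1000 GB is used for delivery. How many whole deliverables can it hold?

23640

16 min = 960 s
Audio: 160 kbps = 0.160 Mbps.
Total bitrate: 4.230 Mbps.
Per item: 4.230 Mbps × 960 s = 4,061 Mb = 507.6 MB.
Capacity: 12 TB = 96,000,000 Mb; 23640.66 items → 23640 complete.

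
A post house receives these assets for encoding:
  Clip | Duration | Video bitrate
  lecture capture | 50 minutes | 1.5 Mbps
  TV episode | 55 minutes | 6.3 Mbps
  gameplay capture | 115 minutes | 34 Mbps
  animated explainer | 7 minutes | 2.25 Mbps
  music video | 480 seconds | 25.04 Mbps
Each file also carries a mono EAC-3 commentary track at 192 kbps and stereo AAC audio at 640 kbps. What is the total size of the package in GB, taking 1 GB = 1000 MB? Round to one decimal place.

35.6 GB

Audio total: 192 + 640 = 832 kbps = 0.832 Mbps.
lecture capture: 2.332 Mbps × 3000 s = 6996.0 Mb
TV episode: 7.132 Mbps × 3300 s = 23535.6 Mb
gameplay capture: 34.832 Mbps × 6900 s = 240340.8 Mb
animated explainer: 3.082 Mbps × 420 s = 1294.4 Mb
music video: 25.872 Mbps × 480 s = 12418.6 Mb
Total: 284585.4 Mb = 35573.2 MB.
= 35.57 GB.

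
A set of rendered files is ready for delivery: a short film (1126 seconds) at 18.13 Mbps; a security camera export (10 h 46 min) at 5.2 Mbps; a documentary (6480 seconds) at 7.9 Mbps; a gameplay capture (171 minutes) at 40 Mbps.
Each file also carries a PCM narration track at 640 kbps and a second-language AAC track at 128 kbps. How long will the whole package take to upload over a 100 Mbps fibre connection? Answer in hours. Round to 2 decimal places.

Audio total: 640 + 128 = 768 kbps = 0.768 Mbps.
short film: 18.898 Mbps × 1126 s = 21279.1 Mb
security camera export: 5.968 Mbps × 38760 s = 231319.7 Mb
documentary: 8.668 Mbps × 6480 s = 56168.6 Mb
gameplay capture: 40.768 Mbps × 10260 s = 418279.7 Mb
Total: 727047.1 Mb = 90880.9 MB.
At 100 Mbps: 727047.1 / 100 = 7270 s ≈ 2.02 hours.

2.02 hours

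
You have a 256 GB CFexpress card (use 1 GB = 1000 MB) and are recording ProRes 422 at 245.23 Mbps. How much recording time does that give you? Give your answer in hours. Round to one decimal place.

Capacity: 256 GB = 2,048,000 Mb.
Recording time: 2,048,000 / 245.230 = 8,351 s ≈ 2.32 hours.

2.3 hours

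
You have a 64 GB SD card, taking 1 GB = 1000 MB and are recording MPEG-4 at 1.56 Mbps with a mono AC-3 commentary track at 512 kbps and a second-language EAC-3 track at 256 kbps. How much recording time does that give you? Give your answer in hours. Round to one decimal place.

61.1 hours

Audio total: 512 + 256 = 768 kbps = 0.768 Mbps.
Total bitrate: 1.56 + 0.768 = 2.328 Mbps.
Capacity: 64 GB = 512,000 Mb.
Recording time: 512,000 / 2.328 = 219,931 s ≈ 61.1 hours.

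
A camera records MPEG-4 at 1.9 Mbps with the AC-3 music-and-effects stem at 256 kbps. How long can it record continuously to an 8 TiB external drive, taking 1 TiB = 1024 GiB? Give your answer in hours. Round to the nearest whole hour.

9066 hours

Audio: 256 kbps = 0.256 Mbps.
Total bitrate: 1.9 + 0.256 = 2.156 Mbps.
Capacity: 8 TiB = 70,368,744 Mb.
Recording time: 70,368,744 / 2.156 = 32,638,564 s ≈ 9,066 hours.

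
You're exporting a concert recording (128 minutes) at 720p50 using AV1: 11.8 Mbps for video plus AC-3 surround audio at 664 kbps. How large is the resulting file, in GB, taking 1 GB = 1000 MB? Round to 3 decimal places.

11.965 GB

128 min = 7680 s
Audio: 664 kbps = 0.664 Mbps.
Total bitrate: 11.8 + 0.664 = 12.464 Mbps.
Stream data: 12.464 Mbps × 7680 s = 95723.5 Mb.
95,724 Mb ÷ 8 = 11,965 MB → 11.97 GB.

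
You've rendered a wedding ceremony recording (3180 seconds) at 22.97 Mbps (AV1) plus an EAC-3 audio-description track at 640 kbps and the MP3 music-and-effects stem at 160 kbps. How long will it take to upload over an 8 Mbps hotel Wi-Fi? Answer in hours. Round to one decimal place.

Audio total: 640 + 160 = 800 kbps = 0.800 Mbps.
Total bitrate: 23.770 Mbps.
File: 23.770 Mbps × 3180 s = 75588.6 Mb.
At 8 Mbps: 75588.6 / 8 = 9448.6 s ≈ 2.62 hours.

2.6 hours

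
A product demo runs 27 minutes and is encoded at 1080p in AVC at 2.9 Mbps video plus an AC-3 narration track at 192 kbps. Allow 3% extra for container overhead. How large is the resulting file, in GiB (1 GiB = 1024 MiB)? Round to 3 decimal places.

0.601 GiB

27 min = 1620 s
Audio: 192 kbps = 0.192 Mbps.
Total bitrate: 2.9 + 0.192 = 3.092 Mbps.
Stream data: 3.092 Mbps × 1620 s = 5009.0 Mb.
With 3% container overhead: ×1.03.
5,159 Mb = 644,913,900 bytes ÷ 1,073,741,824 = 0.6006 GiB.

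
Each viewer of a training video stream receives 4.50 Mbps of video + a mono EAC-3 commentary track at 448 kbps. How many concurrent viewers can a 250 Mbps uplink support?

50

Audio: 448 kbps = 0.448 Mbps.
Per-viewer media rate: 4.948 Mbps.
250 Mbps = 250.0 Mbps; 250.0 / 4.948 = 50.53 → 50 viewers.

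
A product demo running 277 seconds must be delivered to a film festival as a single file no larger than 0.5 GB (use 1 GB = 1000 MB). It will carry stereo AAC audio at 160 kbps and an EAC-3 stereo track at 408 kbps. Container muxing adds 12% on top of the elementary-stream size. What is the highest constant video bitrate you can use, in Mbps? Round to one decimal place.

12.3 Mbps

Budget: 0.5 GB = 4000.0 Mb.
Stream payload after overhead: 4000.0 / 1.12 = 3571.4 Mb.
Total bitrate budget: 3571.4 Mb / 277 s = 12.893 Mbps.
Audio total: 160 + 408 = 568 kbps = 0.568 Mbps.
Video: 12.893 − 0.568 = 12.325 Mbps.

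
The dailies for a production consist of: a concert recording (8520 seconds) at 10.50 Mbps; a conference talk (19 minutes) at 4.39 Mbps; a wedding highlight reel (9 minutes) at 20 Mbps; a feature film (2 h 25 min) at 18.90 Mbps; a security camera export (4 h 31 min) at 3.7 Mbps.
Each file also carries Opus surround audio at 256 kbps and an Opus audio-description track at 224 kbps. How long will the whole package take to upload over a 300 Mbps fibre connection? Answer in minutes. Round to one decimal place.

Audio total: 256 + 224 = 480 kbps = 0.480 Mbps.
concert recording: 10.980 Mbps × 8520 s = 93549.6 Mb
conference talk: 4.870 Mbps × 1140 s = 5551.8 Mb
wedding highlight reel: 20.480 Mbps × 540 s = 11059.2 Mb
feature film: 19.380 Mbps × 8700 s = 168606.0 Mb
security camera export: 4.180 Mbps × 16260 s = 67966.8 Mb
Total: 346733.4 Mb = 43341.7 MB.
At 300 Mbps: 346733.4 / 300 = 1156 s ≈ 19.3 minutes.

19.3 minutes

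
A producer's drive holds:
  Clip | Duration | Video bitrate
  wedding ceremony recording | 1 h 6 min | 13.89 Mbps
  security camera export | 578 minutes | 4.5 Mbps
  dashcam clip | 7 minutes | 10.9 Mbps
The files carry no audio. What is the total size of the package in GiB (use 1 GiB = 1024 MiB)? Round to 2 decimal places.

wedding ceremony recording: 13.890 Mbps × 3960 s = 55004.4 Mb
security camera export: 4.500 Mbps × 34680 s = 156060.0 Mb
dashcam clip: 10.900 Mbps × 420 s = 4578.0 Mb
Total: 215642.4 Mb = 26955.3 MB.
= 25.10 GiB.

25.10 GiB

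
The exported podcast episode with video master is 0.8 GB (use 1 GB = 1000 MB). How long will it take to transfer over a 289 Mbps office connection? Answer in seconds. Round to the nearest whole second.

File: 0.8 GB = 6400.0 Mb.
At 289 Mbps: 6400.0 / 289 = 22.1 s ≈ 22.1 seconds.

22 seconds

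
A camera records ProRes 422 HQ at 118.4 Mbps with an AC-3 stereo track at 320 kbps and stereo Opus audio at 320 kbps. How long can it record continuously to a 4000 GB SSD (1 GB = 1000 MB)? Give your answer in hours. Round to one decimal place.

74.7 hours

Audio total: 320 + 320 = 640 kbps = 0.640 Mbps.
Total bitrate: 118.4 + 0.640 = 119.040 Mbps.
Capacity: 4000 GB = 32,000,000 Mb.
Recording time: 32,000,000 / 119.040 = 268,817 s ≈ 74.7 hours.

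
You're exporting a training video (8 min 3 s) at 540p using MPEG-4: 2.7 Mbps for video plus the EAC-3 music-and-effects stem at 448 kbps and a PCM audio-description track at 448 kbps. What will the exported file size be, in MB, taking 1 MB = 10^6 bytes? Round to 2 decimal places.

8 min 3 s = 483 s
Audio total: 448 + 448 = 896 kbps = 0.896 Mbps.
Total bitrate: 2.7 + 0.896 = 3.596 Mbps.
Stream data: 3.596 Mbps × 483 s = 1736.9 Mb.
1,737 Mb ÷ 8 = 217.1 MB → 217.1 MB.

217.11 MB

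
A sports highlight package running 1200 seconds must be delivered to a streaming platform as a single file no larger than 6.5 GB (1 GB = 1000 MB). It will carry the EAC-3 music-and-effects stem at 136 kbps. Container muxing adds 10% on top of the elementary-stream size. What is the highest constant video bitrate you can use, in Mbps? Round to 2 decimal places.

Budget: 6.5 GB = 52000.0 Mb.
Stream payload after overhead: 52000.0 / 1.10 = 47272.7 Mb.
Total bitrate budget: 47272.7 Mb / 1200 s = 39.394 Mbps.
Audio: 136 kbps = 0.136 Mbps.
Video: 39.394 − 0.136 = 39.258 Mbps.

39.26 Mbps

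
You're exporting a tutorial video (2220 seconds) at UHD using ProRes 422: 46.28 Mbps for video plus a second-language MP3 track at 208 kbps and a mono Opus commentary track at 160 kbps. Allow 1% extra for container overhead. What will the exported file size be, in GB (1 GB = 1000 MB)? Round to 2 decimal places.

13.07 GB

Audio total: 208 + 160 = 368 kbps = 0.368 Mbps.
Total bitrate: 46.28 + 0.368 = 46.648 Mbps.
Stream data: 46.648 Mbps × 2220 s = 103558.6 Mb.
With 1% container overhead: ×1.01.
104,594 Mb ÷ 8 = 13,074 MB → 13.07 GB.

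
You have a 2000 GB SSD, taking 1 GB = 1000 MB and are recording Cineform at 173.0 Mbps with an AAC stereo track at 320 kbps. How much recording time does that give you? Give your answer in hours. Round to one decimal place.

Audio: 320 kbps = 0.320 Mbps.
Total bitrate: 173.0 + 0.320 = 173.320 Mbps.
Capacity: 2000 GB = 16,000,000 Mb.
Recording time: 16,000,000 / 173.320 = 92,315 s ≈ 25.6 hours.

25.6 hours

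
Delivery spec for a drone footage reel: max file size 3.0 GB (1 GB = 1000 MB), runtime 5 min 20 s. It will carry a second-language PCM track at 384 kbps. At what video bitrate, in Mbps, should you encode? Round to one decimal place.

Budget: 3.0 GB = 24000.0 Mb.
5 min 20 s = 320 s
Total bitrate budget: 24000.0 Mb / 320 s = 75.000 Mbps.
Audio: 384 kbps = 0.384 Mbps.
Video: 75.000 − 0.384 = 74.616 Mbps.

74.6 Mbps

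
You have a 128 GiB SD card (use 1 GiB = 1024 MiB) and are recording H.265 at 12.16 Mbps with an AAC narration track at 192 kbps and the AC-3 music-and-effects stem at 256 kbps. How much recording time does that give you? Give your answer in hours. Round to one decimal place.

24.2 hours

Audio total: 192 + 256 = 448 kbps = 0.448 Mbps.
Total bitrate: 12.16 + 0.448 = 12.608 Mbps.
Capacity: 128 GiB = 1,099,512 Mb.
Recording time: 1,099,512 / 12.608 = 87,207 s ≈ 24.2 hours.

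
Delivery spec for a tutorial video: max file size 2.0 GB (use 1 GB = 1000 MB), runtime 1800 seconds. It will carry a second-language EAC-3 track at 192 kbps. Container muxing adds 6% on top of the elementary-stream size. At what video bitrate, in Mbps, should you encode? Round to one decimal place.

Budget: 2.0 GB = 16000.0 Mb.
Stream payload after overhead: 16000.0 / 1.06 = 15094.3 Mb.
Total bitrate budget: 15094.3 Mb / 1800 s = 8.386 Mbps.
Audio: 192 kbps = 0.192 Mbps.
Video: 8.386 − 0.192 = 8.194 Mbps.

8.2 Mbps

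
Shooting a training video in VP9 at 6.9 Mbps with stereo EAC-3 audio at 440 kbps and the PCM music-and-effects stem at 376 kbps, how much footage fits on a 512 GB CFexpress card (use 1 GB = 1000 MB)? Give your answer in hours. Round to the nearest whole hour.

Audio total: 440 + 376 = 816 kbps = 0.816 Mbps.
Total bitrate: 6.9 + 0.816 = 7.716 Mbps.
Capacity: 512 GB = 4,096,000 Mb.
Recording time: 4,096,000 / 7.716 = 530,845 s ≈ 147 hours.

147 hours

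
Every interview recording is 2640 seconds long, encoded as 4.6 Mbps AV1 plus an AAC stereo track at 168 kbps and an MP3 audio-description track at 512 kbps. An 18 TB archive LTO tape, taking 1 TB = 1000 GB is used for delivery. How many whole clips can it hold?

10330

Audio total: 168 + 512 = 680 kbps = 0.680 Mbps.
Total bitrate: 5.280 Mbps.
Per item: 5.280 Mbps × 2640 s = 13,939 Mb = 1,742 MB.
Capacity: 18 TB = 144,000,000 Mb; 10330.58 items → 10330 complete.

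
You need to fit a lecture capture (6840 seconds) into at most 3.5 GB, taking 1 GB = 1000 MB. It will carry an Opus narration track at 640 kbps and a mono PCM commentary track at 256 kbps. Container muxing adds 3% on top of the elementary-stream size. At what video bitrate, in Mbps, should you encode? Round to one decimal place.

3.1 Mbps

Budget: 3.5 GB = 28000.0 Mb.
Stream payload after overhead: 28000.0 / 1.03 = 27184.5 Mb.
Total bitrate budget: 27184.5 Mb / 6840 s = 3.974 Mbps.
Audio total: 640 + 256 = 896 kbps = 0.896 Mbps.
Video: 3.974 − 0.896 = 3.078 Mbps.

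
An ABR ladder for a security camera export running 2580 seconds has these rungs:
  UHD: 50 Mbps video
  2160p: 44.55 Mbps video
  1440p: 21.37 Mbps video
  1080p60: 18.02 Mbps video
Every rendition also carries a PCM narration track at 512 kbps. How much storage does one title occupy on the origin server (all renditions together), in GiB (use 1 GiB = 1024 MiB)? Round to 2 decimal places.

Audio: 512 kbps = 0.512 Mbps.
Sum of rendition bitrates: (50+0.512) + (44.55+0.512) + (21.37+0.512) + (18.02+0.512) = 135.988 Mbps.
× 2580 s = 350,849 Mb = 43,856 MB = 40.84 GiB.

40.84 GiB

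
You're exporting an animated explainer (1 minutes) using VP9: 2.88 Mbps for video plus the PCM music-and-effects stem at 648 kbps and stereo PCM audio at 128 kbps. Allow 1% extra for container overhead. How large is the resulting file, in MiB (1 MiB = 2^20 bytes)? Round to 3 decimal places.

26.411 MiB

Audio total: 648 + 128 = 776 kbps = 0.776 Mbps.
Total bitrate: 2.88 + 0.776 = 3.656 Mbps.
Stream data: 3.656 Mbps × 60 s = 219.4 Mb.
With 1% container overhead: ×1.01.
221.6 Mb = 27,694,200 bytes ÷ 1,048,576 = 26.41 MiB.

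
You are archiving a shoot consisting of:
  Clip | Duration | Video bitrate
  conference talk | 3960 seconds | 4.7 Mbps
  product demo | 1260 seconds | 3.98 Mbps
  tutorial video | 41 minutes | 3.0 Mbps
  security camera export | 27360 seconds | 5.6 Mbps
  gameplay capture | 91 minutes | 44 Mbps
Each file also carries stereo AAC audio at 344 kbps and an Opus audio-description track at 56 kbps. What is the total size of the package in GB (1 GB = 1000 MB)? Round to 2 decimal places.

55.08 GB

Audio total: 344 + 56 = 400 kbps = 0.400 Mbps.
conference talk: 5.100 Mbps × 3960 s = 20196.0 Mb
product demo: 4.380 Mbps × 1260 s = 5518.8 Mb
tutorial video: 3.400 Mbps × 2460 s = 8364.0 Mb
security camera export: 6.000 Mbps × 27360 s = 164160.0 Mb
gameplay capture: 44.400 Mbps × 5460 s = 242424.0 Mb
Total: 440662.8 Mb = 55082.8 MB.
= 55.08 GB.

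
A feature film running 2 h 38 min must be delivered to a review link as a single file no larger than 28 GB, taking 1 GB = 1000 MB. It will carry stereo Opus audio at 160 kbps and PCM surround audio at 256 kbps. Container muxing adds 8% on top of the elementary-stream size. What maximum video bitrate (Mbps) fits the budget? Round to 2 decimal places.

21.46 Mbps

Budget: 28 GB = 224000.0 Mb.
Stream payload after overhead: 224000.0 / 1.08 = 207407.4 Mb.
2 h 38 min = 158 min = 9480 s
Total bitrate budget: 207407.4 Mb / 9480 s = 21.878 Mbps.
Audio total: 160 + 256 = 416 kbps = 0.416 Mbps.
Video: 21.878 − 0.416 = 21.462 Mbps.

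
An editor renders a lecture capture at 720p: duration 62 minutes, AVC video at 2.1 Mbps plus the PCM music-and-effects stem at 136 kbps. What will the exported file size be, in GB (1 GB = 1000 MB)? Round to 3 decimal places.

1.040 GB

62 min = 3720 s
Audio: 136 kbps = 0.136 Mbps.
Total bitrate: 2.1 + 0.136 = 2.236 Mbps.
Stream data: 2.236 Mbps × 3720 s = 8317.9 Mb.
8,318 Mb ÷ 8 = 1,040 MB → 1.040 GB.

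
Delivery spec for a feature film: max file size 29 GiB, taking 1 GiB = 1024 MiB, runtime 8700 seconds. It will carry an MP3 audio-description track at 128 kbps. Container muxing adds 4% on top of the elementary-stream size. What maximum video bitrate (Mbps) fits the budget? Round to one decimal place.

Budget: 29 GiB = 249108.1 Mb.
Stream payload after overhead: 249108.1 / 1.04 = 239527.0 Mb.
Total bitrate budget: 239527.0 Mb / 8700 s = 27.532 Mbps.
Audio: 128 kbps = 0.128 Mbps.
Video: 27.532 − 0.128 = 27.404 Mbps.

27.4 Mbps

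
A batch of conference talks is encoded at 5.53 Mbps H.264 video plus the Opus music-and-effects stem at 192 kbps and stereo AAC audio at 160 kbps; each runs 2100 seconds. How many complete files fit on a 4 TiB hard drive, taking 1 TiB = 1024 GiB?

2848

Audio total: 192 + 160 = 352 kbps = 0.352 Mbps.
Total bitrate: 5.882 Mbps.
Per item: 5.882 Mbps × 2100 s = 12,352 Mb = 1,544 MB.
Capacity: 4 TiB = 35,184,372 Mb; 2848.43 items → 2848 complete.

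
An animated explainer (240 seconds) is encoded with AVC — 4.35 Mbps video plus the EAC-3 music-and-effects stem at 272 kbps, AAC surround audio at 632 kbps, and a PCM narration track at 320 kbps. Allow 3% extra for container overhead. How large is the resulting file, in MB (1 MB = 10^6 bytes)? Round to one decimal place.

Audio total: 272 + 632 + 320 = 1224 kbps = 1.224 Mbps.
Total bitrate: 4.35 + 1.224 = 5.574 Mbps.
Stream data: 5.574 Mbps × 240 s = 1337.8 Mb.
With 3% container overhead: ×1.03.
1,378 Mb ÷ 8 = 172.2 MB → 172.2 MB.

172.2 MB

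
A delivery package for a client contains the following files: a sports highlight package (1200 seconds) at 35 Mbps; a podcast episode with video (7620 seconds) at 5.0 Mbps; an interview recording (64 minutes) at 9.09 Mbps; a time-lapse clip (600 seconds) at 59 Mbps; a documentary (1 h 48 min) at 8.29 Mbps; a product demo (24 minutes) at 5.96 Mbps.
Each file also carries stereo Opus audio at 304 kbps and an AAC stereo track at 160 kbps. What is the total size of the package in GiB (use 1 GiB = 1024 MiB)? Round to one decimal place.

25.9 GiB

Audio total: 304 + 160 = 464 kbps = 0.464 Mbps.
sports highlight package: 35.464 Mbps × 1200 s = 42556.8 Mb
podcast episode with video: 5.464 Mbps × 7620 s = 41635.7 Mb
interview recording: 9.554 Mbps × 3840 s = 36687.4 Mb
time-lapse clip: 59.464 Mbps × 600 s = 35678.4 Mb
documentary: 8.754 Mbps × 6480 s = 56725.9 Mb
product demo: 6.424 Mbps × 1440 s = 9250.6 Mb
Total: 222534.7 Mb = 27816.8 MB.
= 25.91 GiB.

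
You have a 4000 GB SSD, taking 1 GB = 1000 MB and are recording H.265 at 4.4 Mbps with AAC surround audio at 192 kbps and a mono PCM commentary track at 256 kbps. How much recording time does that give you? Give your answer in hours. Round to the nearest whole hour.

1834 hours

Audio total: 192 + 256 = 448 kbps = 0.448 Mbps.
Total bitrate: 4.4 + 0.448 = 4.848 Mbps.
Capacity: 4000 GB = 32,000,000 Mb.
Recording time: 32,000,000 / 4.848 = 6,600,660 s ≈ 1,834 hours.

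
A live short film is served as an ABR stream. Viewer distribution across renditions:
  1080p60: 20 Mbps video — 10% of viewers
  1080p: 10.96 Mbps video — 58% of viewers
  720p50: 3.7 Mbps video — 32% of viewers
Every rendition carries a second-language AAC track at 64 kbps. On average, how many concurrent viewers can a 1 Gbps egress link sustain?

Audio: 64 kbps = 0.064 Mbps.
Average per-viewer bitrate: 0.10×20.064 + 0.58×11.024 + 0.32×3.764 = 9.605 Mbps.
1 Gbps = 1,000 Mbps; 1,000 / 9.605 = 104.11 → 104.

104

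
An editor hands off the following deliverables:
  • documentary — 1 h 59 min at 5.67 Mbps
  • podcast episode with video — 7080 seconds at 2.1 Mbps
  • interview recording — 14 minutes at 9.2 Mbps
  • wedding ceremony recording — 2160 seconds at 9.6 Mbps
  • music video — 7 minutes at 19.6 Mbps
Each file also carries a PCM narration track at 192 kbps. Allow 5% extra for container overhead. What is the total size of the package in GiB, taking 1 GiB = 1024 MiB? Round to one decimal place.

Audio: 192 kbps = 0.192 Mbps.
documentary: 5.862 Mbps × 7140 s × 1.05 = 43947.4 Mb
podcast episode with video: 2.292 Mbps × 7080 s × 1.05 = 17038.7 Mb
interview recording: 9.392 Mbps × 840 s × 1.05 = 8283.7 Mb
wedding ceremony recording: 9.792 Mbps × 2160 s × 1.05 = 22208.3 Mb
music video: 19.792 Mbps × 420 s × 1.05 = 8728.3 Mb
Total: 100206.4 Mb = 12525.8 MB.
= 11.67 GiB.

11.7 GiB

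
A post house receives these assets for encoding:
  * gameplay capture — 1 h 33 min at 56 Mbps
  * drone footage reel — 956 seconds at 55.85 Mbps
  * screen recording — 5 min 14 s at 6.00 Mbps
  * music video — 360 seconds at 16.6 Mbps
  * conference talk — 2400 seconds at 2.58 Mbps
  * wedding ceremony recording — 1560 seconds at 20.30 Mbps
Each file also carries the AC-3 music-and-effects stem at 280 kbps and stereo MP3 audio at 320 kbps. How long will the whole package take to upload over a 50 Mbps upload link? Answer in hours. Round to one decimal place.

2.3 hours

Audio total: 280 + 320 = 600 kbps = 0.600 Mbps.
gameplay capture: 56.600 Mbps × 5580 s = 315828.0 Mb
drone footage reel: 56.450 Mbps × 956 s = 53966.2 Mb
screen recording: 6.600 Mbps × 314 s = 2072.4 Mb
music video: 17.200 Mbps × 360 s = 6192.0 Mb
conference talk: 3.180 Mbps × 2400 s = 7632.0 Mb
wedding ceremony recording: 20.900 Mbps × 1560 s = 32604.0 Mb
Total: 418294.6 Mb = 52286.8 MB.
At 50 Mbps: 418294.6 / 50 = 8366 s ≈ 2.32 hours.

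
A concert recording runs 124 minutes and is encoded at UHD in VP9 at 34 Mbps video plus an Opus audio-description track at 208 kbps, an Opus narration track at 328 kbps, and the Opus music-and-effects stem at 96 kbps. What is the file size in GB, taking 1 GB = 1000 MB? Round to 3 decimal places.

32.208 GB

124 min = 7440 s
Audio total: 208 + 328 + 96 = 632 kbps = 0.632 Mbps.
Total bitrate: 34 + 0.632 = 34.632 Mbps.
Stream data: 34.632 Mbps × 7440 s = 257662.1 Mb.
257,662 Mb ÷ 8 = 32,208 MB → 32.21 GB.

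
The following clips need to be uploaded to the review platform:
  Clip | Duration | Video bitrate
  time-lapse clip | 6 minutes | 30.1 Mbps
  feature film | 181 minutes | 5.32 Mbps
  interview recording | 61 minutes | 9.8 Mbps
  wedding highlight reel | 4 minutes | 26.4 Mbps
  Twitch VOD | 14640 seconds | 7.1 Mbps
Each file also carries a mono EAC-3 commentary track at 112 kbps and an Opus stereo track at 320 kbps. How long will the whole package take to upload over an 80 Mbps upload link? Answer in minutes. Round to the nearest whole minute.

Audio total: 112 + 320 = 432 kbps = 0.432 Mbps.
time-lapse clip: 30.532 Mbps × 360 s = 10991.5 Mb
feature film: 5.752 Mbps × 10860 s = 62466.7 Mb
interview recording: 10.232 Mbps × 3660 s = 37449.1 Mb
wedding highlight reel: 26.832 Mbps × 240 s = 6439.7 Mb
Twitch VOD: 7.532 Mbps × 14640 s = 110268.5 Mb
Total: 227615.5 Mb = 28451.9 MB.
At 80 Mbps: 227615.5 / 80 = 2845 s ≈ 47.4 minutes.

47 minutes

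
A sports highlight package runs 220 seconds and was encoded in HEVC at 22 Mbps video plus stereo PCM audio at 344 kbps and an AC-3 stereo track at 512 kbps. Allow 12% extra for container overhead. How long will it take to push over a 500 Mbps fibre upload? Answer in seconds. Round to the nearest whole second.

11 seconds

Audio total: 344 + 512 = 856 kbps = 0.856 Mbps.
Total bitrate: 22.856 Mbps.
File: 22.856 Mbps × 220 s = 5028.3 Mb.
With 12% container overhead: ×1.12. → 5631.7 Mb.
At 500 Mbps: 5631.7 / 500 = 11.3 s ≈ 11.3 seconds.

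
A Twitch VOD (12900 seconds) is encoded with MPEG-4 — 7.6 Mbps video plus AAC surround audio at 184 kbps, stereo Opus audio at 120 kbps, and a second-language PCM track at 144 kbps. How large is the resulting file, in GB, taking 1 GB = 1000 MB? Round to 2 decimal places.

Audio total: 184 + 120 + 144 = 448 kbps = 0.448 Mbps.
Total bitrate: 7.6 + 0.448 = 8.048 Mbps.
Stream data: 8.048 Mbps × 12900 s = 103819.2 Mb.
103,819 Mb ÷ 8 = 12,977 MB → 12.98 GB.

12.98 GB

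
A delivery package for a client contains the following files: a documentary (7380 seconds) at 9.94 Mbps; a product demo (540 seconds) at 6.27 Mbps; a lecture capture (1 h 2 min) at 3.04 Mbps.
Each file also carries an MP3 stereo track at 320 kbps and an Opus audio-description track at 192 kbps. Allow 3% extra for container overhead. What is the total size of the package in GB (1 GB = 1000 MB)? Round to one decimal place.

Audio total: 320 + 192 = 512 kbps = 0.512 Mbps.
documentary: 10.452 Mbps × 7380 s × 1.03 = 79449.8 Mb
product demo: 6.782 Mbps × 540 s × 1.03 = 3772.1 Mb
lecture capture: 3.552 Mbps × 3720 s × 1.03 = 13609.8 Mb
Total: 96831.8 Mb = 12104.0 MB.
= 12.10 GB.

12.1 GB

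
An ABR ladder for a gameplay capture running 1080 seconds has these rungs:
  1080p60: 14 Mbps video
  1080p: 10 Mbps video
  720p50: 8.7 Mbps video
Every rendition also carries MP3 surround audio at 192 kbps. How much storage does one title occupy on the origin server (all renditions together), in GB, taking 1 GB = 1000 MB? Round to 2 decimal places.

Audio: 192 kbps = 0.192 Mbps.
Sum of rendition bitrates: (14+0.192) + (10+0.192) + (8.7+0.192) = 33.276 Mbps.
× 1080 s = 35,938 Mb = 4,492 MB = 4.492 GB.

4.49 GB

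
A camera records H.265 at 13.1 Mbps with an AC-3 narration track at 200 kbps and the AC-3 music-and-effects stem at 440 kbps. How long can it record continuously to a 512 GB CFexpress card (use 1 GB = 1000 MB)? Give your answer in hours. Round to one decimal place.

Audio total: 200 + 440 = 640 kbps = 0.640 Mbps.
Total bitrate: 13.1 + 0.640 = 13.740 Mbps.
Capacity: 512 GB = 4,096,000 Mb.
Recording time: 4,096,000 / 13.740 = 298,108 s ≈ 82.8 hours.

82.8 hours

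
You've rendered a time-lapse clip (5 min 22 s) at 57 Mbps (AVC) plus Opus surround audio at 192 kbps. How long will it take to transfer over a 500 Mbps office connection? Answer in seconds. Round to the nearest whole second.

5 min 22 s = 322 s
Audio: 192 kbps = 0.192 Mbps.
Total bitrate: 57.192 Mbps.
File: 57.192 Mbps × 322 s = 18415.8 Mb.
At 500 Mbps: 18415.8 / 500 = 36.8 s ≈ 36.8 seconds.

37 seconds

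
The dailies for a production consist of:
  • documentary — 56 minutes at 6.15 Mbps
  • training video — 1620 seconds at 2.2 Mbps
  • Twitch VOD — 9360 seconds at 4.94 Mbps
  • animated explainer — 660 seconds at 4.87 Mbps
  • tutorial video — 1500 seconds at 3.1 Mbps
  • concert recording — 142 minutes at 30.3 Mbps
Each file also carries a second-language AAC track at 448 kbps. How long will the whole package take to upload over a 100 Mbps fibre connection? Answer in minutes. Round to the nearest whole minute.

58 minutes

Audio: 448 kbps = 0.448 Mbps.
documentary: 6.598 Mbps × 3360 s = 22169.3 Mb
training video: 2.648 Mbps × 1620 s = 4289.8 Mb
Twitch VOD: 5.388 Mbps × 9360 s = 50431.7 Mb
animated explainer: 5.318 Mbps × 660 s = 3509.9 Mb
tutorial video: 3.548 Mbps × 1500 s = 5322.0 Mb
concert recording: 30.748 Mbps × 8520 s = 261973.0 Mb
Total: 347695.6 Mb = 43461.9 MB.
At 100 Mbps: 347695.6 / 100 = 3477 s ≈ 57.9 minutes.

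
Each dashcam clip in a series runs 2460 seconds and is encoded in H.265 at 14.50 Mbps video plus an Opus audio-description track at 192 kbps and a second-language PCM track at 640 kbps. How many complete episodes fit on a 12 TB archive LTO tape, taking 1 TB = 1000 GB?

2545

Audio total: 192 + 640 = 832 kbps = 0.832 Mbps.
Total bitrate: 15.332 Mbps.
Per item: 15.332 Mbps × 2460 s = 37,717 Mb = 4,715 MB.
Capacity: 12 TB = 96,000,000 Mb; 2545.29 items → 2545 complete.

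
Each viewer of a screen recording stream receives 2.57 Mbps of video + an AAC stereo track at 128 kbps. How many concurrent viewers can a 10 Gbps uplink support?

3706

Audio: 128 kbps = 0.128 Mbps.
Per-viewer media rate: 2.698 Mbps.
10 Gbps = 10,000 Mbps; 10,000 / 2.698 = 3706.45 → 3706 viewers.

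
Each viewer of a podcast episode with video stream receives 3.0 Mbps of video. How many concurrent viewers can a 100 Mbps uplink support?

100 Mbps = 100.0 Mbps; 100.0 / 3.000 = 33.33 → 33 viewers.

33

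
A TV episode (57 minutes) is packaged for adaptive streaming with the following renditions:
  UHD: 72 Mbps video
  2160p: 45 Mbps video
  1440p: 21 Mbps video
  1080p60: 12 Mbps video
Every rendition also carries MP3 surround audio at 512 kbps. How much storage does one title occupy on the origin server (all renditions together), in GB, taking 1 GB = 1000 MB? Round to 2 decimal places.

57 min = 3420 s
Audio: 512 kbps = 0.512 Mbps.
Sum of rendition bitrates: (72+0.512) + (45+0.512) + (21+0.512) + (12+0.512) = 152.048 Mbps.
× 3420 s = 520,004 Mb = 65,001 MB = 65.00 GB.

65.00 GB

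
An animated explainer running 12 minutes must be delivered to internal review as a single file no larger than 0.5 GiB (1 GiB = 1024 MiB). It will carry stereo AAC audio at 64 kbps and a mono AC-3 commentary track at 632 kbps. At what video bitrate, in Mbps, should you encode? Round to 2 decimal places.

5.27 Mbps

Budget: 0.5 GiB = 4295.0 Mb.
12 min = 720 s
Total bitrate budget: 4295.0 Mb / 720 s = 5.965 Mbps.
Audio total: 64 + 632 = 696 kbps = 0.696 Mbps.
Video: 5.965 − 0.696 = 5.269 Mbps.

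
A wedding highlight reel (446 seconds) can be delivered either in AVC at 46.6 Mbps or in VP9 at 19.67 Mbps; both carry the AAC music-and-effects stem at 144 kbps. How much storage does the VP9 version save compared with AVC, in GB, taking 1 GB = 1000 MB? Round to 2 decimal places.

Audio: 144 kbps = 0.144 Mbps.
AVC: 46.744 Mbps × 446 s = 20847.8 Mb = 2.606 GB.
VP9: 19.814 Mbps × 446 s = 8837.0 Mb = 1.105 GB.
Saving: 2.606 − 1.105 = 1.501 GB.

1.50 GB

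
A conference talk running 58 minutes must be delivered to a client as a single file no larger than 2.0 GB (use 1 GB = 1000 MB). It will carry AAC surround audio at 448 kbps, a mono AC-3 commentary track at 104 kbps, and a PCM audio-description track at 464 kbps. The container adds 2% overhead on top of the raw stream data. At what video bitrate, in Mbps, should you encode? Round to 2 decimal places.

Budget: 2.0 GB = 16000.0 Mb.
Stream payload after overhead: 16000.0 / 1.02 = 15686.3 Mb.
58 min = 3480 s
Total bitrate budget: 15686.3 Mb / 3480 s = 4.508 Mbps.
Audio total: 448 + 104 + 464 = 1016 kbps = 1.016 Mbps.
Video: 4.508 − 1.016 = 3.492 Mbps.

3.49 Mbps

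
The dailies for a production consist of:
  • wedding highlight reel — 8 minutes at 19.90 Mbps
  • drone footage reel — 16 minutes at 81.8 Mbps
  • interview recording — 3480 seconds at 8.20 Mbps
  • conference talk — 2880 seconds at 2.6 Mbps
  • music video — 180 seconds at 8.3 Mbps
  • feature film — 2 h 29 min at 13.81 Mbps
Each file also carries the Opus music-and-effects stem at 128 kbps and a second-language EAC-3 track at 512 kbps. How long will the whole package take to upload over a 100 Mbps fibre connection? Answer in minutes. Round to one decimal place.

43.3 minutes

Audio total: 128 + 512 = 640 kbps = 0.640 Mbps.
wedding highlight reel: 20.540 Mbps × 480 s = 9859.2 Mb
drone footage reel: 82.440 Mbps × 960 s = 79142.4 Mb
interview recording: 8.840 Mbps × 3480 s = 30763.2 Mb
conference talk: 3.240 Mbps × 2880 s = 9331.2 Mb
music video: 8.940 Mbps × 180 s = 1609.2 Mb
feature film: 14.450 Mbps × 8940 s = 129183.0 Mb
Total: 259888.2 Mb = 32486.0 MB.
At 100 Mbps: 259888.2 / 100 = 2599 s ≈ 43.3 minutes.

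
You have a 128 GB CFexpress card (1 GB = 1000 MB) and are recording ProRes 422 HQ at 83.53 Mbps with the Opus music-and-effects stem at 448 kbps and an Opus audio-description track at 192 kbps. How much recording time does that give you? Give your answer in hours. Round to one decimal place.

3.4 hours

Audio total: 448 + 192 = 640 kbps = 0.640 Mbps.
Total bitrate: 83.53 + 0.640 = 84.170 Mbps.
Capacity: 128 GB = 1,024,000 Mb.
Recording time: 1,024,000 / 84.170 = 12,166 s ≈ 3.38 hours.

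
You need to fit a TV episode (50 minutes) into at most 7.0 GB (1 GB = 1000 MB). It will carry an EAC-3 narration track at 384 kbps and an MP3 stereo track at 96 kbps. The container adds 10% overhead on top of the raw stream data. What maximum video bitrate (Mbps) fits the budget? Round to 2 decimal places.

16.49 Mbps

Budget: 7.0 GB = 56000.0 Mb.
Stream payload after overhead: 56000.0 / 1.10 = 50909.1 Mb.
50 min = 3000 s
Total bitrate budget: 50909.1 Mb / 3000 s = 16.970 Mbps.
Audio total: 384 + 96 = 480 kbps = 0.480 Mbps.
Video: 16.970 − 0.480 = 16.490 Mbps.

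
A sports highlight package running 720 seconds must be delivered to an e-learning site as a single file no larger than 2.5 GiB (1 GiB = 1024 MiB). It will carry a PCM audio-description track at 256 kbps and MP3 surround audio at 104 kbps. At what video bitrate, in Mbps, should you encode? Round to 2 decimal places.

Budget: 2.5 GiB = 21474.8 Mb.
Total bitrate budget: 21474.8 Mb / 720 s = 29.826 Mbps.
Audio total: 256 + 104 = 360 kbps = 0.360 Mbps.
Video: 29.826 − 0.360 = 29.466 Mbps.

29.47 Mbps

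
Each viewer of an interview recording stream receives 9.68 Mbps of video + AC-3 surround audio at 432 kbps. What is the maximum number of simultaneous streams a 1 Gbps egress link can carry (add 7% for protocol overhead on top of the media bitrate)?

Audio: 432 kbps = 0.432 Mbps.
Per-viewer media rate: 10.112 Mbps.
On the wire with 7% overhead: 10.820 Mbps.
1 Gbps = 1,000 Mbps; 1,000 / 10.820 = 92.42 → 92 viewers.

92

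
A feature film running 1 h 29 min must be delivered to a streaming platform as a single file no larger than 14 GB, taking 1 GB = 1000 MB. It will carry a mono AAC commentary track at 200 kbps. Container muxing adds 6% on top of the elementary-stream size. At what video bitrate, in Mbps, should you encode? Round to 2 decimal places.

19.59 Mbps

Budget: 14 GB = 112000.0 Mb.
Stream payload after overhead: 112000.0 / 1.06 = 105660.4 Mb.
1 h 29 min = 89 min = 5340 s
Total bitrate budget: 105660.4 Mb / 5340 s = 19.787 Mbps.
Audio: 200 kbps = 0.200 Mbps.
Video: 19.787 − 0.200 = 19.587 Mbps.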